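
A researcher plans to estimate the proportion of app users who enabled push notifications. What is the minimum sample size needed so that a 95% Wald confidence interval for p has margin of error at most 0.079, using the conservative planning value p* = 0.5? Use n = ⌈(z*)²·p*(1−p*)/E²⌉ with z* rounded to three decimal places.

z* = 1.960 at the 95% level.
p*(1−p*) = 0.2500.
Required n before rounding: 3.841600 × 0.2500 / 0.079² = 153.886.
⌈153.886⌉ = 154.

n = 154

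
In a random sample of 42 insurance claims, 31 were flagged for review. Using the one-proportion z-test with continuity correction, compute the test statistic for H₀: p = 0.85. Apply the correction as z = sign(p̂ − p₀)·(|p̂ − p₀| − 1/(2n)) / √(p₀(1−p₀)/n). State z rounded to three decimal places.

z = -1.815

The sample proportion is 31/42 = 0.73810. p̂ − p₀ = -0.111905.
1/(2n) = 0.011905.
Corrected numerator: |-0.111905| − 0.011905 = 0.100000.
SE₀ = √(0.85·0.15/42) = 0.055097.
z = (−)0.100000/0.055097 = -1.815.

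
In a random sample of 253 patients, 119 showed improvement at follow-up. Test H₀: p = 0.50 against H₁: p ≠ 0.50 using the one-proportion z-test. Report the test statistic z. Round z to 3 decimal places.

z = -0.943

p̂ = 119/253 = 0.47036.
SE₀ = √(0.50·0.50/253) = 0.031435.
z = (p̂ − p₀)/SE = (0.47036 − 0.50)/0.031435 = -0.943.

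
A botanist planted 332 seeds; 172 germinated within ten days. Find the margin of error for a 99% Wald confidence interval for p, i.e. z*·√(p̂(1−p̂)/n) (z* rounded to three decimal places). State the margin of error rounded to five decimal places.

ME = 0.07064

The sample proportion is 172/332 = 0.51807.
SE(p̂) = √(0.51807·0.48193/332) = 0.027423.
For 99% confidence, z* = 2.576.
Margin of error = z*·SE = 2.576 × 0.027423 = 0.07064.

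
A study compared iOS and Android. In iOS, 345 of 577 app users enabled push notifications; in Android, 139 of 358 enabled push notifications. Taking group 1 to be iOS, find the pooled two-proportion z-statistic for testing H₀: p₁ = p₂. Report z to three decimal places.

z = 6.236

Sample proportions: p̂₁ = 345/577 = 0.59792 and p̂₂ = 139/358 = 0.38827.
Pooling: p̂ = 484/935 = 0.51765.
Pooled SE = √[0.2496886·0.00452640] ≈ 0.033618.
z = (p̂₁ − p̂₂)/SE = (0.59792 − 0.38827)/0.033618 = 0.20965/0.033618 = 6.236.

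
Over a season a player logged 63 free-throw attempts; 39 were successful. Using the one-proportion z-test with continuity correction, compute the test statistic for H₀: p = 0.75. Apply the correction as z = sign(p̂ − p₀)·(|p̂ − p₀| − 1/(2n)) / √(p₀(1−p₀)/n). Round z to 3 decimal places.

The sample proportion is 39/63 = 0.61905. p̂ − p₀ = -0.130952.
Continuity correction 1/(2n) = 1/126 = 0.007937.
Corrected numerator: |-0.130952| − 0.007937 = 0.123015.
SE₀ = √(0.75·0.25/63) = 0.054554.
z = (−)0.123015/0.054554 = -2.255.

z = -2.255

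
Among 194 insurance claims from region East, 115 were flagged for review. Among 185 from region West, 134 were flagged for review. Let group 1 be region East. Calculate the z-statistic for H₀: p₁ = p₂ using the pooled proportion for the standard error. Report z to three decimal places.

p̂₁ = 115/194 = 0.59278, p̂₂ = 134/185 = 0.72432.
Pooled p̂ = (115+134)/(194+185) = 249/379 = 0.65699.
Pooled SE = √[0.2253535·0.01056004] ≈ 0.048783.
z = (p̂₁ − p̂₂)/SE = (0.59278 − 0.72432)/0.048783 = -0.13154/0.048783 = -2.696.

z = -2.696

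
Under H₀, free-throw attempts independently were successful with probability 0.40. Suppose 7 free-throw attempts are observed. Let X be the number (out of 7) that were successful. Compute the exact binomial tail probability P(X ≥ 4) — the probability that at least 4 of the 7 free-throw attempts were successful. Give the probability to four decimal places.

P = 0.2898

X ~ Binomial(n=7, p=0.40).
P(X ≥ 4) = C(7,4)·0.40^4·0.60^3 + C(7,5)·0.40^5·0.60^2 + C(7,6)·0.40^6·0.60^1 + C(7,7)·0.40^7·0.60^0.
= 0.193536 + 0.077414 + 0.017203 + 0.001638 = 0.2898.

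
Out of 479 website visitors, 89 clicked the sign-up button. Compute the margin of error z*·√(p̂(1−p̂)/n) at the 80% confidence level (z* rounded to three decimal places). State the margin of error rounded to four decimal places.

Sample proportion p̂ = 89/479 = 0.18580.
SE(p̂) = √(0.18580·0.81420/479) = 0.017771.
For 80% confidence, z* = 1.282.
Margin of error = z*·SE = 1.282 × 0.017771 = 0.0228.

ME = 0.0228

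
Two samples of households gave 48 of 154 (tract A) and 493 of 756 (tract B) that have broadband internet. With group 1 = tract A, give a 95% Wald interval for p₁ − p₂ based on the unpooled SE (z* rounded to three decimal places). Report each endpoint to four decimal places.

(-0.4211, -0.2598)

p̂₁ = 0.31169, p̂₂ = 0.65212, so the observed difference is -0.34043.
Unpooled SE = √(p̂₁(1−p̂₁)/n₁ + p̂₂(1−p̂₂)/n₂) = √(0.001393108 + 0.000300080) = 0.041148.
The 95% critical value is z* = 1.960. Margin = 1.960·0.041148 = 0.08065.
CI: -0.34043 ± 0.08065 = (-0.4211, -0.2598).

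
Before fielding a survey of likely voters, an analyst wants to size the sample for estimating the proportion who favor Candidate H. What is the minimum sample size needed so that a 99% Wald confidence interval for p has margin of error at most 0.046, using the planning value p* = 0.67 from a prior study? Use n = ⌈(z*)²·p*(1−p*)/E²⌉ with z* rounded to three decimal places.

For 99% confidence, z* = 2.576.
p*(1−p*) = 0.67·0.33 = 0.2211.
Required n before rounding: 6.635776 × 0.2211 / 0.046² = 693.370.
Rounding up, n = 694.

n = 694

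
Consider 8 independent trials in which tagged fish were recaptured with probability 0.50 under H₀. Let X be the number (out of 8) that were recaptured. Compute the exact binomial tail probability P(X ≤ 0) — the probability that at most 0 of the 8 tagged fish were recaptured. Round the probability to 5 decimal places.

X ~ Binomial(n=8, p=0.50).
P(X ≤ 0) = C(8,0)·0.50^0·0.50^8.
= 0.003906 = 0.00391.

P = 0.00391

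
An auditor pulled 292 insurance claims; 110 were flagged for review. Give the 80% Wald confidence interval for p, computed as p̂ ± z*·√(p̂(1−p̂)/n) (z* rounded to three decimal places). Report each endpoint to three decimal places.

(0.340, 0.413)

The sample proportion is 110/292 = 0.37671.
Standard error of p̂: √(0.234800/292) = √0.000804110 = 0.028357.
z* = 1.282 at the 80% level.
Margin of error: 1.282 × 0.028357 = 0.03635.
Interval: 0.37671 ± 0.03635 → (0.340, 0.413).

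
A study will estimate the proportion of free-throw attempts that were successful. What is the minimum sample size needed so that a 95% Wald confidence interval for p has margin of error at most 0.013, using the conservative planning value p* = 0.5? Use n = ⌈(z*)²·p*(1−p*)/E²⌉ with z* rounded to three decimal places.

n = 5683

The 95% critical value is z* = 1.960.
p*(1−p*) = 0.2500.
Required n before rounding: 3.841600 × 0.2500 / 0.013² = 5682.840.
⌈5682.840⌉ = 5683.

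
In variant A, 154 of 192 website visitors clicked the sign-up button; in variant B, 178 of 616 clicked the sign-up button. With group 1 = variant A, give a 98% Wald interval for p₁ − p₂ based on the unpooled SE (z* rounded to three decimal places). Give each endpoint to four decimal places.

p̂₁ = 154/192 = 0.80208, p̂₂ = 178/616 = 0.28896; p̂₁ − p̂₂ = 0.51312.
Unpooled SE = √(p̂₁(1−p̂₁)/n₁ + p̂₂(1−p̂₂)/n₂) = √(0.000826800 + 0.000333543) = 0.034064.
z* = 2.326 at the 98% level. Margin = 2.326·0.034064 = 0.07923.
Interval: 0.51312 ± 0.07923 → (0.4339, 0.5924).

(0.4339, 0.5924)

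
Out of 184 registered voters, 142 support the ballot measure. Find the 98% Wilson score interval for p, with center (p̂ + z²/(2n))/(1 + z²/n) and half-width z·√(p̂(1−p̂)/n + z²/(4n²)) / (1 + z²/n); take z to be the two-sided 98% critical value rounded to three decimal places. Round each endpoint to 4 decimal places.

(0.6926, 0.8353)

Here p̂ = 142/184 = 0.77174 and z = 2.326 (z² = 5.410276).
Denominator 1 + z²/n = 1 + 5.410276/184 = 1.029404.
Center = (0.77174 + 0.014702)/1.029404 = 0.76398.
Radicand: p̂(1−p̂)/n + z²/(4n²) = 0.000957380 + 0.000039951 = 0.000997331.
Half-width = 2.326·√0.000997331/1.029404 = 0.07136.
Interval: 0.76398 ± 0.07136 → (0.6926, 0.8353).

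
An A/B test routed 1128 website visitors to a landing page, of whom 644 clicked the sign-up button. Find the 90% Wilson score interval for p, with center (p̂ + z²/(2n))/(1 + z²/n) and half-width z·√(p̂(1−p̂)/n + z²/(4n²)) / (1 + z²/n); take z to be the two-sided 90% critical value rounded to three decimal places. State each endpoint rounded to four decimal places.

(0.5465, 0.5950)

p̂ = 644/1128 = 0.57092; z = 1.645, so z² = 2.706025.
Denominator 1 + z²/n = 1 + 2.706025/1128 = 1.002399.
Center = (0.57092 + 0.001199)/1.002399 = 0.57075.
Radicand: p̂(1−p̂)/n + z²/(4n²) = 0.000217172 + 0.000000532 = 0.000217704.
Half-width = 1.645·√0.000217704/1.002399 = 0.02421.
So the interval runs from 0.5465 to 0.5950.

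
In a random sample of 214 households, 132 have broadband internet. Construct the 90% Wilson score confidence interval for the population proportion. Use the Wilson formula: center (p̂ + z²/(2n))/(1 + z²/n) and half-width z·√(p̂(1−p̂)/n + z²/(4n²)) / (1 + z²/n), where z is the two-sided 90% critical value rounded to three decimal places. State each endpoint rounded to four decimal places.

(0.5610, 0.6697)

Here p̂ = 132/214 = 0.61682 and z = 1.645 (z² = 2.706025).
1 + z²/n = 1.012645.
Adjusted center: (0.61682 + z²/(2n))/1.012645 = 0.61536.
Radicand: p̂(1−p̂)/n + z²/(4n²) = 0.001104451 + 0.000014772 = 0.001119223.
Half-width = z·√(radicand)/denom = 1.645·0.033455/1.012645 = 0.05435.
So the interval runs from 0.5610 to 0.6697.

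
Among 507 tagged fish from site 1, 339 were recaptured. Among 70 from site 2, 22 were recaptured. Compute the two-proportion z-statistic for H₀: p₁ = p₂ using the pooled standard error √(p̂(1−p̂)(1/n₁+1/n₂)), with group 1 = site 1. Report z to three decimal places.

z = 5.742

p̂₁ = 339/507 = 0.66864, p̂₂ = 22/70 = 0.31429.
Pooled p̂ = (339+22)/(507+70) = 361/577 = 0.62565.
Pooled SE = √[0.2342121·0.01625810] ≈ 0.061708.
z = (p̂₁ − p̂₂)/SE = (0.66864 − 0.31429)/0.061708 = 0.35435/0.061708 = 5.742.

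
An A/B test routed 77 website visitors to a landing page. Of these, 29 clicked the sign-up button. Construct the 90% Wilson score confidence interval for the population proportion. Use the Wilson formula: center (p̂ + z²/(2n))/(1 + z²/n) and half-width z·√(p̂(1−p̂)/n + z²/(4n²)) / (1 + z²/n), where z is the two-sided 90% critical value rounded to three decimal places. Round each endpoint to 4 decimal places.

p̂ = 29/77 = 0.37662; z = 1.645, so z² = 2.706025.
Denominator 1 + z²/n = 1 + 2.706025/77 = 1.035143.
Adjusted center: (0.37662 + z²/(2n))/1.035143 = 0.38081.
Radicand: p̂(1−p̂)/n + z²/(4n²) = 0.003049068 + 0.000114101 = 0.003163169.
Half-width = z·√(radicand)/denom = 1.645·0.056242/1.035143 = 0.08938.
CI: 0.38081 ± 0.08938 = (0.2914, 0.4702).

(0.2914, 0.4702)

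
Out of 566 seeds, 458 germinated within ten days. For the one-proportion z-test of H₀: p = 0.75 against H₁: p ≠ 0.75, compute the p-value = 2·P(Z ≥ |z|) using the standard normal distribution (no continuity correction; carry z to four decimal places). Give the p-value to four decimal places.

p-value = 0.0011

p̂ = 458/566 = 0.80919.
SE₀ = √(0.75·0.25/566) = 0.018201.
z = (p̂ − p₀)/SE = (458/566 − 0.75)/0.018201 ≈ 3.2519.
p-value = 2·P(Z ≥ |z|) with z = 3.2519 → 0.0011.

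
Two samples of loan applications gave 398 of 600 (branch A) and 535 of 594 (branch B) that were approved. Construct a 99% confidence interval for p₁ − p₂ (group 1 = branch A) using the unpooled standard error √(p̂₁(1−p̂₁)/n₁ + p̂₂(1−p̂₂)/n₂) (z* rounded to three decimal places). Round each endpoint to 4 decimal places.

(-0.2962, -0.1784)

p̂₁ = 398/600 = 0.66333, p̂₂ = 535/594 = 0.90067; p̂₁ − p̂₂ = -0.23734.
SE = √(0.000372204 + 0.000150607) = √0.000522811 = 0.022865.
z* = 2.576 at the 99% level. Margin = 2.576·0.022865 = 0.05890.
So the interval runs from -0.2962 to -0.1784.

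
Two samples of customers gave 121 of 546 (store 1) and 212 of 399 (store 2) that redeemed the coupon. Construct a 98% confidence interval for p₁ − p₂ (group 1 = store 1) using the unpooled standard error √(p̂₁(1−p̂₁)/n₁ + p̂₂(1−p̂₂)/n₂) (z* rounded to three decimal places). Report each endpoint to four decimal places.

(-0.3810, -0.2384)

p̂₁ = 0.22161, p̂₂ = 0.53133, so the observed difference is -0.30972.
Unpooled SE = √(p̂₁(1−p̂₁)/n₁ + p̂₂(1−p̂₂)/n₂) = √(0.000315934 + 0.000624107) = 0.030660.
For 98% confidence, z* = 2.326. Margin = 2.326·0.030660 = 0.07132.
Interval: -0.30972 ± 0.07132 → (-0.3810, -0.2384).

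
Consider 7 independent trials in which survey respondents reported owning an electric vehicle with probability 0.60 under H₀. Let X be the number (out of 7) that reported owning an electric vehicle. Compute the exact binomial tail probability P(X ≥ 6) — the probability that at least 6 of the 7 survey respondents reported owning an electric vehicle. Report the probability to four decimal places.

P = 0.1586

X ~ Binomial(n=7, p=0.60).
P(X ≥ 6) = C(7,6)·0.60^6·0.40^1 + C(7,7)·0.60^7·0.40^0.
= 0.130637 + 0.027994 = 0.1586.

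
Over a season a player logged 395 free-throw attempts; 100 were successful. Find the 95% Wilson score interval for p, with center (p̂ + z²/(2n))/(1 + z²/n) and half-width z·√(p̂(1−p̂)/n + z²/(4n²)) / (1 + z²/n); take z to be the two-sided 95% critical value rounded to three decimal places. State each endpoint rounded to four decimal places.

p̂ = 100/395 = 0.25316; z = 1.960, so z² = 3.841600.
Denominator 1 + z²/n = 1 + 3.841600/395 = 1.009726.
Center = (0.25316 + 0.004863)/1.009726 = 0.25554.
Radicand: p̂(1−p̂)/n + z²/(4n²) = 0.000478664 + 0.000006155 = 0.000484819.
Half-width = 1.960·√0.000484819/1.009726 = 0.04274.
CI: 0.25554 ± 0.04274 = (0.2128, 0.2983).

(0.2128, 0.2983)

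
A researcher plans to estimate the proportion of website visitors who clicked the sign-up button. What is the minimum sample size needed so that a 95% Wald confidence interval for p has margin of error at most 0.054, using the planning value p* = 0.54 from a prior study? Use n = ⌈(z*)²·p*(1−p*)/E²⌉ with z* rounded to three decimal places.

For 95% confidence, z* = 1.960.
p*(1−p*) = 0.54·0.46 = 0.2484.
Required n before rounding: 3.841600 × 0.2484 / 0.054² = 327.247.
Rounding up, n = 328.

n = 328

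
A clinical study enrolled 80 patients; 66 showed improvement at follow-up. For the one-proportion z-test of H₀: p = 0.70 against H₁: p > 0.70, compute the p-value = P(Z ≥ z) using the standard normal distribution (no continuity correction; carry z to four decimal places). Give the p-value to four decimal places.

The sample proportion is 66/80 = 0.82500.
Under H₀, SE = √(p₀(1−p₀)/n) = √(0.70·0.30/80) = √0.002625000 = 0.051235.
z = (p̂ − p₀)/SE = (66/80 − 0.70)/0.051235 ≈ 2.4398.
From the standard normal, P(Z ≥ z) = 0.0073.

p-value = 0.0073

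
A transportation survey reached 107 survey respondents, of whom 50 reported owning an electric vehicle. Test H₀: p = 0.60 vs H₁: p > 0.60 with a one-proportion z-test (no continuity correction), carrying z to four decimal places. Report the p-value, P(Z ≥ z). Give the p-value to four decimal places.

p-value = 0.9975

Sample proportion p̂ = 50/107 = 0.46729.
Under H₀, SE = √(p₀(1−p₀)/n) = √(0.60·0.40/107) = √0.002242991 = 0.047360.
z = (p̂ − p₀)/SE = (50/107 − 0.60)/0.047360 ≈ -2.8021.
From the standard normal, P(Z ≥ z) = 0.9975.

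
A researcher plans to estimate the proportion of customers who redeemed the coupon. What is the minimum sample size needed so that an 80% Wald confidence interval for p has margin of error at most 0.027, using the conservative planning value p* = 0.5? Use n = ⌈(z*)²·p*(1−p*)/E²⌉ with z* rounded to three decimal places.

z* = 1.282 at the 80% level.
p*(1−p*) = 0.2500.
Required n before rounding: 1.643524 × 0.2500 / 0.027² = 563.623.
⌈563.623⌉ = 564.

n = 564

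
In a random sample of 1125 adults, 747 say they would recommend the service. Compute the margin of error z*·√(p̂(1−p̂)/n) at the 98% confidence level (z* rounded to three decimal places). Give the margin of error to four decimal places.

With x = 747 successes in n = 1125, p̂ = 0.66400.
Standard error of p̂: √(0.223104/1125) = √0.000198315 = 0.014082.
z* = 2.326 at the 98% level.
Margin of error = z*·SE = 2.326 × 0.014082 = 0.0328.

ME = 0.0328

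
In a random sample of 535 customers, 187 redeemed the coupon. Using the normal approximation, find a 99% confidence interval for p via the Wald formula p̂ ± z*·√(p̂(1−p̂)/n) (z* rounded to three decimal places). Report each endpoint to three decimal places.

(0.296, 0.403)

The sample proportion is 187/535 = 0.34953.
SE(p̂) = √(0.34953·0.65047/535) = 0.020615.
z* = 2.576 at the 99% level.
Margin = 2.576·0.020615 = 0.05310.
So the interval runs from 0.296 to 0.403.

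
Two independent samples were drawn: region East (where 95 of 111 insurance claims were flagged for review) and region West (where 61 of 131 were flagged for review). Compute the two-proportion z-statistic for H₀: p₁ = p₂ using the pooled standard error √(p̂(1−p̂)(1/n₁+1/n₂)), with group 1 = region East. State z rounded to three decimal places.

z = 6.320

p̂₁ = 95/111 = 0.85586, p̂₂ = 61/131 = 0.46565.
Pooling: p̂ = 156/242 = 0.64463.
Pooled SE = √[0.2290827·0.01664260] ≈ 0.061746.
z = (p̂₁ − p̂₂)/SE = (0.85586 − 0.46565)/0.061746 = 0.39021/0.061746 = 6.320.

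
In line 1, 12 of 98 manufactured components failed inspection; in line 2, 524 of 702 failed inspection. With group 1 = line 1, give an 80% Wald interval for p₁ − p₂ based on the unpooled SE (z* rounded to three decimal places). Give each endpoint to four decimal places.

p̂₁ = 0.12245, p̂₂ = 0.74644, so the observed difference is -0.62399.
Unpooled SE = √(p̂₁(1−p̂₁)/n₁ + p̂₂(1−p̂₂)/n₂) = √(0.001096482 + 0.000269612) = 0.036961.
z* = 1.282 at the 80% level. Margin of error = 0.04738.
So the interval runs from -0.6714 to -0.5766.

(-0.6714, -0.5766)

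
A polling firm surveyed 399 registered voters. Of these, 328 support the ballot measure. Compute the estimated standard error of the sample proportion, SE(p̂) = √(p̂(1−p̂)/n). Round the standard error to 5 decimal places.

SE = 0.01915

With x = 328 successes in n = 399, p̂ = 0.82206.
p̂(1−p̂) = 0.146277.
SE = √(0.146277/399) = √0.000366609 = 0.01915.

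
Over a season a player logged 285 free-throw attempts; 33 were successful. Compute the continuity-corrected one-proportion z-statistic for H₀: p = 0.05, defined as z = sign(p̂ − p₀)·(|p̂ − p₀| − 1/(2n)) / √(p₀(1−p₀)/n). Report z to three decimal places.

The sample proportion is 33/285 = 0.11579. p̂ − p₀ = 0.065789.
1/(2n) = 0.001754.
Corrected numerator: |0.065789| − 0.001754 = 0.064035.
Null standard error: √(0.05·0.95/285) = √0.000166667 = 0.012910.
z = +0.064035/0.012910 = 4.960.

z = 4.960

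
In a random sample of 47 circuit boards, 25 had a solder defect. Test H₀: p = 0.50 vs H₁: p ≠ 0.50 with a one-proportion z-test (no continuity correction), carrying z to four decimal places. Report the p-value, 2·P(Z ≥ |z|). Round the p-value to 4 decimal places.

Sample proportion p̂ = 25/47 = 0.53191.
Null standard error: √(0.50·0.50/47) = √0.005319149 = 0.072932.
Test statistic (full precision, shown to 4 dp): z = (25/47 − 0.50)/SE₀ ≈ 0.4376.
p-value = 2·P(Z ≥ |z|) with z = 0.4376 → 0.6617.

p-value = 0.6617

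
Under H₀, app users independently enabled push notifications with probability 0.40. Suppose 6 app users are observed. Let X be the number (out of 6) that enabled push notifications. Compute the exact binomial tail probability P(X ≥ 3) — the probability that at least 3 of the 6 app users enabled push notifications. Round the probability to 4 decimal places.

P = 0.4557

X is binomial with n = 6 and p = 0.40.
P(X ≥ 3) = C(6,3)·0.40^3·0.60^3 + C(6,4)·0.40^4·0.60^2 + C(6,5)·0.40^5·0.60^1 + C(6,6)·0.40^6·0.60^0.
= 0.276480 + 0.138240 + 0.036864 + 0.004096 = 0.4557.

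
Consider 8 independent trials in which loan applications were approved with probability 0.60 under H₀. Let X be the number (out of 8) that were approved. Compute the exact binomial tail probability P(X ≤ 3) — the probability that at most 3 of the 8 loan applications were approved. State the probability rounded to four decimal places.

P = 0.1737

X ~ Binomial(n=8, p=0.60).
P(X ≤ 3) = C(8,0)·0.60^0·0.40^8 + C(8,1)·0.60^1·0.40^7 + C(8,2)·0.60^2·0.40^6 + C(8,3)·0.60^3·0.40^5.
= 0.000655 + 0.007864 + 0.041288 + 0.123863 = 0.1737.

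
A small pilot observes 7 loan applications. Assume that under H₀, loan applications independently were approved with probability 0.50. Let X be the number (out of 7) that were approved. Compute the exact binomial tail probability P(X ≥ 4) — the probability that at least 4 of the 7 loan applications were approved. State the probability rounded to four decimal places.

P = 0.5000

X ~ Binomial(n=7, p=0.50).
P(X ≥ 4) = C(7,4)·0.50^4·0.50^3 + C(7,5)·0.50^5·0.50^2 + C(7,6)·0.50^6·0.50^1 + C(7,7)·0.50^7·0.50^0.
= 0.273438 + 0.164062 + 0.054688 + 0.007812 = 0.5000.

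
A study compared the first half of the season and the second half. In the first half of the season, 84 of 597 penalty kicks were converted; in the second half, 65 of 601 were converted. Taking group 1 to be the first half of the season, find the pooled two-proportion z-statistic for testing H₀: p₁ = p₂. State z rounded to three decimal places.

p̂₁ = 84/597 = 0.14070, p̂₂ = 65/601 = 0.10815.
Pooling: p̂ = 149/1198 = 0.12437.
SE = √[p̂(1−p̂)(1/n₁+1/n₂)] = √[0.12437·0.87563·(1/597+1/601)] ≈ 0.019069.
z = (p̂₁ − p̂₂)/SE = (0.14070 − 0.10815)/0.019069 = 0.03255/0.019069 = 1.707.

z = 1.707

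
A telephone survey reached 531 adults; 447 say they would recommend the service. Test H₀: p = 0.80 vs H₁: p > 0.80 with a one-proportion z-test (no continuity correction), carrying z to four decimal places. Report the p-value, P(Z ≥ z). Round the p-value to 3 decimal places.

p-value = 0.008

p̂ = 447/531 = 0.84181.
Null standard error: √(0.80·0.20/531) = √0.000301318 = 0.017359.
z = (p̂ − p₀)/SE = (447/531 − 0.80)/0.017359 ≈ 2.4085.
From the standard normal, P(Z ≥ z) = 0.008.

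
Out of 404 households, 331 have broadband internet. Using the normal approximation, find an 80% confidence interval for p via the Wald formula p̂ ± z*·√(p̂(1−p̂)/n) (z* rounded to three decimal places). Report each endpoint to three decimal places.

(0.795, 0.844)

The sample proportion is 331/404 = 0.81931.
SE = √(p̂(1−p̂)/n) = √(0.148043/404) = 0.019143.
The 80% critical value is z* = 1.282.
Margin = 1.282·0.019143 = 0.02454.
CI: 0.81931 ± 0.02454 = (0.795, 0.844).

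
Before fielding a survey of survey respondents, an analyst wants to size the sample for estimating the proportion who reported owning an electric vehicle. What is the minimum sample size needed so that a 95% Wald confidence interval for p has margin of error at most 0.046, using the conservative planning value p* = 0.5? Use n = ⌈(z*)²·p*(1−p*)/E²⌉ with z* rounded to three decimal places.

n = 454

For 95% confidence, z* = 1.960.
p*(1−p*) = 0.2500.
(z*)²·p*(1−p*)/E² = 3.841600·0.2500/0.002116 = 453.875.
Rounding up, n = 454.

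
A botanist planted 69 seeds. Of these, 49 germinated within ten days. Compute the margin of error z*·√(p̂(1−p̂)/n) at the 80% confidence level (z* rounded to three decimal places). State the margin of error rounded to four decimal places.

p̂ = 49/69 = 0.71014.
SE = √(p̂(1−p̂)/n) = √(0.205839/69) = 0.054618.
The 80% critical value is z* = 1.282.
So ME = 0.0700.

ME = 0.0700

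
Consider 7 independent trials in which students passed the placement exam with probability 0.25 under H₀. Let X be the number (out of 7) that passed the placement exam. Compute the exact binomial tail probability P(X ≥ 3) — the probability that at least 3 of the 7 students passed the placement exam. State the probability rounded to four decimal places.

X is binomial with n = 7 and p = 0.25.
P(X ≥ 3) = Σ_{j=3}^{7} C(7,j)·0.25^j·0.75^{7−j}.
= 0.173035 + 0.057678 + 0.011536 + 0.001282 + 0.000061 = 0.2436.

P = 0.2436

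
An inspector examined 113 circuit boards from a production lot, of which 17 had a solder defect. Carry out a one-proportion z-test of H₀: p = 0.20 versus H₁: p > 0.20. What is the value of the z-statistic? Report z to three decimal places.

z = -1.317

p̂ = 17/113 = 0.15044.
Null standard error: √(0.20·0.80/113) = √0.001415929 = 0.037629.
z = (p̂ − p₀)/SE = (0.15044 − 0.20)/0.037629 = -1.317.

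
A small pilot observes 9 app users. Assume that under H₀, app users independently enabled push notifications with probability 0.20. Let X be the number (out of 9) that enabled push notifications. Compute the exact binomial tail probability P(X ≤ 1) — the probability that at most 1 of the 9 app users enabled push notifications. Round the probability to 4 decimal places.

P = 0.4362

X is binomial with n = 9 and p = 0.20.
P(X ≤ 1) = C(9,0)·0.20^0·0.80^9 + C(9,1)·0.20^1·0.80^8.
= 0.134218 + 0.301990 = 0.4362.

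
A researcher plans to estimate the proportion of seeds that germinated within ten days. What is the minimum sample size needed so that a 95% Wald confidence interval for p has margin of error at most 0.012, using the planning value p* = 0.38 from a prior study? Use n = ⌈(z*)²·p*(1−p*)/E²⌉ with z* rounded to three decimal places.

n = 6286

z* = 1.960 at the 95% level.
p*(1−p*) = 0.2356.
Required n before rounding: 3.841600 × 0.2356 / 0.012² = 6285.284.
Rounding up, n = 6286.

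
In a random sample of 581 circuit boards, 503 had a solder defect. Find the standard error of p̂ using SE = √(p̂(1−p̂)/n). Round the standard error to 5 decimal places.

With x = 503 successes in n = 581, p̂ = 0.86575.
p̂(1−p̂) = 0.116227.
SE = √(0.116227/581) = 0.01414.

SE = 0.01414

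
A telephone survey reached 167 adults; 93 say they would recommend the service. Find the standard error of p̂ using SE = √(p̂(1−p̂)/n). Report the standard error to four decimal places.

SE = 0.0384

With x = 93 successes in n = 167, p̂ = 0.55689.
p̂(1−p̂) = 0.55689·0.44311 = 0.246764.
Dividing by n and taking the root: √0.001477629 = 0.0384.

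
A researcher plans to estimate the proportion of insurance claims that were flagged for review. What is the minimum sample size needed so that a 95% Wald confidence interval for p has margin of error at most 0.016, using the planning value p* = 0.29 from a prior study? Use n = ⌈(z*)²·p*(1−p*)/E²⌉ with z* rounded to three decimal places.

z* = 1.960 at the 95% level.
p*(1−p*) = 0.29·0.71 = 0.2059.
(z*)²·p*(1−p*)/E² = 3.841600·0.2059/0.000256 = 3089.787.
⌈3089.787⌉ = 3090.

n = 3090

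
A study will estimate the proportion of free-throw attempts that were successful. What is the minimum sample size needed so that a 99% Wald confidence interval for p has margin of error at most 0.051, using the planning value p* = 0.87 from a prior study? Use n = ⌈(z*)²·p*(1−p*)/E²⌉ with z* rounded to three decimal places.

z* = 2.576 at the 99% level.
p*(1−p*) = 0.1131.
(z*)²·p*(1−p*)/E² = 6.635776·0.1131/0.002601 = 288.545.
⌈288.545⌉ = 289.

n = 289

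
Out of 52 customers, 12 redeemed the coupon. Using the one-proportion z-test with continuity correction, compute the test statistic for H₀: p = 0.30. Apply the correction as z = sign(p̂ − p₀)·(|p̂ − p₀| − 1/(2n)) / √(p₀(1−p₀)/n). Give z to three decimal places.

With x = 12 successes in n = 52, p̂ = 0.23077. p̂ − p₀ = -0.069231.
Continuity correction 1/(2n) = 1/104 = 0.009615.
Corrected numerator: |-0.069231| − 0.009615 = 0.059616.
SE₀ = √(0.30·0.70/52) = 0.063549.
z = (−)0.059616/0.063549 = -0.938.

z = -0.938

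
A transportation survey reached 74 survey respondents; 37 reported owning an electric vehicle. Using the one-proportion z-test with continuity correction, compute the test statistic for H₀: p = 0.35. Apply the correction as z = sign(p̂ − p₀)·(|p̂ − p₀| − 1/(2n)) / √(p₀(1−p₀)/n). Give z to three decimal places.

z = 2.583

The sample proportion is 37/74 = 0.50000. p̂ − p₀ = 0.150000.
1/(2n) = 0.006757.
Corrected numerator: |0.150000| − 0.006757 = 0.143243.
SE₀ = √(0.35·0.65/74) = 0.055447.
z = (+)0.143243/0.055447 = 2.583.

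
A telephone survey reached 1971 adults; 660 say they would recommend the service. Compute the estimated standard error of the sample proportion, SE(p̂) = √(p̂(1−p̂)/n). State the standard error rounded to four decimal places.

SE = 0.0106

Sample proportion p̂ = 660/1971 = 0.33486.
p̂(1−p̂) = 0.222729.
SE = √(0.222729/1971) = √0.000113003 = 0.0106.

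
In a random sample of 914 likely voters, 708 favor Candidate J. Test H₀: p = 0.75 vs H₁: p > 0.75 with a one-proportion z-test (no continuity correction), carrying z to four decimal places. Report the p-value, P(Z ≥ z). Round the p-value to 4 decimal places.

p-value = 0.0428

Sample proportion p̂ = 708/914 = 0.77462.
Null standard error: √(0.75·0.25/914) = √0.000205142 = 0.014323.
z = (p̂ − p₀)/SE = (708/914 − 0.75)/0.014323 ≈ 1.7187.
From the standard normal, P(Z ≥ z) = 0.0428.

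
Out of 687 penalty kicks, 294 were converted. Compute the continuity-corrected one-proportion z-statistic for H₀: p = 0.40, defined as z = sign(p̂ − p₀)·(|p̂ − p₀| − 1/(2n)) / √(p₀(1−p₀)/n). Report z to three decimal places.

z = 1.456

p̂ = 294/687 = 0.42795. p̂ − p₀ = 0.027948.
Continuity correction 1/(2n) = 1/1374 = 0.000728.
Corrected numerator: |0.027948| − 0.000728 = 0.027220.
SE₀ = √(0.40·0.60/687) = 0.018691.
z = (+)0.027220/0.018691 = 1.456.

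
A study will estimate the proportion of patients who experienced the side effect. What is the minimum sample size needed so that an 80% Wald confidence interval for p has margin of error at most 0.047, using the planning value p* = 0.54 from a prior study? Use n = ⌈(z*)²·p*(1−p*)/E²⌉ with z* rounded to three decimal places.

n = 185

For 80% confidence, z* = 1.282.
p*(1−p*) = 0.2484.
Required n before rounding: 1.643524 × 0.2484 / 0.047² = 184.813.
Rounding up, n = 185.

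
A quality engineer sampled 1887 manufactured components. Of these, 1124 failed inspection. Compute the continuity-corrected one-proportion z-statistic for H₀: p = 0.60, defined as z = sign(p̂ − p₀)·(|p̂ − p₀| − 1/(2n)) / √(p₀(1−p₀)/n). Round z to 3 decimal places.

p̂ = 1124/1887 = 0.59565. p̂ − p₀ = -0.004346.
1/(2n) = 0.000265.
Corrected numerator: |-0.004346| − 0.000265 = 0.004081.
SE₀ = √(0.60·0.40/1887) = 0.011278.
z = (−)0.004081/0.011278 = -0.362.

z = -0.362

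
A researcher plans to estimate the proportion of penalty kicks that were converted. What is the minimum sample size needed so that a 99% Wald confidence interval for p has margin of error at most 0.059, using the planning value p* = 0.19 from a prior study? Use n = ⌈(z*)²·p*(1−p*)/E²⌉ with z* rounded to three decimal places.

z* = 2.576 at the 99% level.
p*(1−p*) = 0.1539.
(z*)²·p*(1−p*)/E² = 6.635776·0.1539/0.003481 = 293.377.
⌈293.377⌉ = 294.

n = 294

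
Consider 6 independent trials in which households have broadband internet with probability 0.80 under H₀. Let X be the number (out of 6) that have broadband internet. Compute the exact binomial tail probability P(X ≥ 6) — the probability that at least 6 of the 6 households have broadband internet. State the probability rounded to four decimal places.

P = 0.2621

X ~ Binomial(n=6, p=0.80).
P(X ≥ 6) = C(6,6)·0.80^6·0.20^0.
= 0.262144 = 0.2621.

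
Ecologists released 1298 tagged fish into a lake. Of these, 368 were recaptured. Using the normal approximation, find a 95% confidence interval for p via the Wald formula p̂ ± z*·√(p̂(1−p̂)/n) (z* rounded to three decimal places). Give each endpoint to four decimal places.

(0.2590, 0.3080)

Sample proportion p̂ = 368/1298 = 0.28351.
Standard error of p̂: √(0.203133/1298) = √0.000156497 = 0.012510.
For 95% confidence, z* = 1.960.
Margin = 1.960·0.012510 = 0.02452.
CI: 0.28351 ± 0.02452 = (0.2590, 0.3080).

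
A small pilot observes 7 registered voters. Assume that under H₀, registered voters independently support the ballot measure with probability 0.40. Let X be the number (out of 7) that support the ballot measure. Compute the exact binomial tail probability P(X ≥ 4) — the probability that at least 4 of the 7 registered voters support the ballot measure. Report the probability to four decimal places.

X is binomial with n = 7 and p = 0.40.
P(X ≥ 4) = C(7,4)·0.40^4·0.60^3 + C(7,5)·0.40^5·0.60^2 + C(7,6)·0.40^6·0.60^1 + C(7,7)·0.40^7·0.60^0.
= 0.193536 + 0.077414 + 0.017203 + 0.001638 = 0.2898.

P = 0.2898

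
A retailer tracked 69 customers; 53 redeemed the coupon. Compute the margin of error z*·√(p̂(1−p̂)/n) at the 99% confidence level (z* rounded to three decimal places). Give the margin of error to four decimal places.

ME = 0.1309

With x = 53 successes in n = 69, p̂ = 0.76812.
Standard error of p̂: √(0.178114/69) = √0.002581360 = 0.050807.
The 99% critical value is z* = 2.576.
Margin of error = z*·SE = 2.576 × 0.050807 = 0.1309.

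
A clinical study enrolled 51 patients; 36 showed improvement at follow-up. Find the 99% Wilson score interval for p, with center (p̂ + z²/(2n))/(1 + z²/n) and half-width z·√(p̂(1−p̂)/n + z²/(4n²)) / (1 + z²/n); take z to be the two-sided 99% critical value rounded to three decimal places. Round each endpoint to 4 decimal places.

(0.5258, 0.8386)

p̂ = 36/51 = 0.70588; z = 2.576, so z² = 6.635776.
1 + z²/n = 1.130113.
Center = (0.70588 + 0.065057)/1.130113 = 0.68218.
Radicand: p̂(1−p̂)/n + z²/(4n²) = 0.004070832 + 0.000637810 = 0.004708642.
Half-width = 2.576·√0.004708642/1.130113 = 0.15641.
CI: 0.68218 ± 0.15641 = (0.5258, 0.8386).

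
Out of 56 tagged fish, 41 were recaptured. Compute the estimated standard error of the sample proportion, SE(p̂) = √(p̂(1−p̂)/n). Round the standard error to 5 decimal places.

Sample proportion p̂ = 41/56 = 0.73214.
p̂(1−p̂) = 0.73214·0.26786 = 0.196111.
SE = √(0.196111/56) = √0.003501982 = 0.05918.

SE = 0.05918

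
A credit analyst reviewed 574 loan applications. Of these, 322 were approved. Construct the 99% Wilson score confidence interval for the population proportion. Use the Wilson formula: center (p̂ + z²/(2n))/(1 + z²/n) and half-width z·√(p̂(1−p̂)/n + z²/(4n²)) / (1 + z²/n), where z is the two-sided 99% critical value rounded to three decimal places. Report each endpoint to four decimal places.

(0.5072, 0.6133)

Here p̂ = 322/574 = 0.56098 and z = 2.576 (z² = 6.635776).
1 + z²/n = 1.011561.
Adjusted center: (0.56098 + z²/(2n))/1.011561 = 0.56028.
Radicand: p̂(1−p̂)/n + z²/(4n²) = 0.000429063 + 0.000005035 = 0.000434098.
Half-width = z·√(radicand)/denom = 2.576·0.020835/1.011561 = 0.05306.
CI: 0.56028 ± 0.05306 = (0.5072, 0.6133).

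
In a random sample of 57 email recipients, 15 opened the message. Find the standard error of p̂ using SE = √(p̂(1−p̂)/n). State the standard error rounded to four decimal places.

Sample proportion p̂ = 15/57 = 0.26316.
p̂(1−p̂) = 0.26316·0.73684 = 0.193907.
SE = √(0.193907/57) = √0.003401877 = 0.0583.

SE = 0.0583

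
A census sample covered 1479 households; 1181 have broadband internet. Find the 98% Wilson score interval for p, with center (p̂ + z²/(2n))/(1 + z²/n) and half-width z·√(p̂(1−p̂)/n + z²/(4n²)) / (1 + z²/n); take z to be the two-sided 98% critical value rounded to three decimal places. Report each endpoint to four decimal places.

(0.7732, 0.8217)

p̂ = 1181/1479 = 0.79851; z = 2.326, so z² = 5.410276.
1 + z²/n = 1.003658.
Adjusted center: (0.79851 + z²/(2n))/1.003658 = 0.79742.
Radicand: p̂(1−p̂)/n + z²/(4n²) = 0.000108783 + 0.000000618 = 0.000109401.
Half-width = 2.326·√0.000109401/1.003658 = 0.02424.
Interval: 0.79742 ± 0.02424 → (0.7732, 0.8217).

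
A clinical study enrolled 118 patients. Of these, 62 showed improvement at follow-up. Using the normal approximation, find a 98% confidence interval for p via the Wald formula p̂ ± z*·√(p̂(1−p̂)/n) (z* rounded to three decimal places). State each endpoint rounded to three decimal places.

The sample proportion is 62/118 = 0.52542.
SE = √(p̂(1−p̂)/n) = √(0.249354/118) = 0.045969.
z* = 2.326 at the 98% level.
Margin = 2.326·0.045969 = 0.10692.
CI: 0.52542 ± 0.10692 = (0.418, 0.632).

(0.418, 0.632)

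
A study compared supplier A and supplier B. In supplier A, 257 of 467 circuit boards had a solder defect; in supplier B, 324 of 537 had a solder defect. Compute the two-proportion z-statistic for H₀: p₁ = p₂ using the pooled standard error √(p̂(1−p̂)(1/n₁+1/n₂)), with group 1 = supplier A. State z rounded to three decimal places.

Sample proportions: p̂₁ = 257/467 = 0.55032 and p̂₂ = 324/537 = 0.60335.
Pooled p̂ = (257+324)/(467+537) = 581/1004 = 0.57869.
Pooled SE = √[0.2438086·0.00400353] ≈ 0.031243.
z = -0.05303/0.031243 = -1.697.

z = -1.697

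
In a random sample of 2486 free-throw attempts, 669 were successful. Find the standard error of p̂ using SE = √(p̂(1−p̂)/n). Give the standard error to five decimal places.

With x = 669 successes in n = 2486, p̂ = 0.26911.
p̂(1−p̂) = 0.196690.
SE = √(0.196690/2486) = √0.000079119 = 0.00889.

SE = 0.00889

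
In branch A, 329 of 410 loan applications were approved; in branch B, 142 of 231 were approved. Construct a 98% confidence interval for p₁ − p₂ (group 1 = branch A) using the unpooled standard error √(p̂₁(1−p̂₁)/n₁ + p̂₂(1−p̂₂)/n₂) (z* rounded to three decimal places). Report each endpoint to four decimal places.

p̂₁ = 0.80244, p̂₂ = 0.61472, so the observed difference is 0.18772.
Unpooled SE = √(p̂₁(1−p̂₁)/n₁ + p̂₂(1−p̂₂)/n₂) = √(0.000386660 + 0.001025280) = 0.037576.
The 98% critical value is z* = 2.326. Margin of error = 0.08740.
Interval: 0.18772 ± 0.08740 → (0.1003, 0.2751).

(0.1003, 0.2751)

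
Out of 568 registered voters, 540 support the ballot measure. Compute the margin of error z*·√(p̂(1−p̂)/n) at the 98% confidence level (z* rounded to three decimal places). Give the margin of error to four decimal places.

ME = 0.0211

Sample proportion p̂ = 540/568 = 0.95070.
Standard error of p̂: √(0.046866/568) = √0.000082510 = 0.009084.
For 98% confidence, z* = 2.326.
ME = 2.326·0.009084 = 0.0211.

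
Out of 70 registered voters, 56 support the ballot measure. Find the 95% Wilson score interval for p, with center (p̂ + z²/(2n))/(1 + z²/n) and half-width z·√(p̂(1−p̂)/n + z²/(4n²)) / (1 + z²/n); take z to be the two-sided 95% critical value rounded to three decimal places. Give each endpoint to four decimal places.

(0.6918, 0.8770)

Here p̂ = 56/70 = 0.80000 and z = 1.960 (z² = 3.841600).
Denominator 1 + z²/n = 1 + 3.841600/70 = 1.054880.
Adjusted center: (0.80000 + z²/(2n))/1.054880 = 0.78439.
Radicand: p̂(1−p̂)/n + z²/(4n²) = 0.002285714 + 0.000196000 = 0.002481714.
Half-width = 1.960·√0.002481714/1.054880 = 0.09256.
CI: 0.78439 ± 0.09256 = (0.6918, 0.8770).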